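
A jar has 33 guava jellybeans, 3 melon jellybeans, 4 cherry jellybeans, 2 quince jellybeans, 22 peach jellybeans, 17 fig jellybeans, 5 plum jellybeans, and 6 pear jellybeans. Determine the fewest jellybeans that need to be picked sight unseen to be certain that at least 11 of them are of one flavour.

51

An adversary could hand out at most 10 jellybeans per flavour (5 flavours run out sooner): 10 + 3 + 4 + 2 + 10 + 10 + 5 + 6 = 50 jellybeans and still no flavour has 11.
One more jellybean lands in a flavour already at 10, so 51 draws are enough and 50 are not.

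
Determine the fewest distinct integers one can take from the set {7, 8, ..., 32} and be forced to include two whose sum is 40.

A set avoiding the sum 40 can contain at most one of each pair {x, 40−x}, plus the 2 elements whose complement lies outside the range or equal to its own complement.
The integers 7, …, 20 (14 of them) are such a set: any two sum to at least 7+8 = 15 and at most 19+20 = 39 < 40.
Any 15th integer completes one of the 12 pairs, so 15 choices force a sum of 40.

15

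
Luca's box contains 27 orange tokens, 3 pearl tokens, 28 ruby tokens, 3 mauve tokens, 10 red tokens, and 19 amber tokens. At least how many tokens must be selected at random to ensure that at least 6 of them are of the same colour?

27

Put each drawn token into a box by colour. The largest draw with every box below 6 takes min(count, 5) from each colour; colours with fewer than 5 contribute all they have.
Σ min(cᵢ, 5) = 5 + 3 + 5 + 3 + 5 + 5 = 26.
Draw number 26 + 1 = 27 must push one box to 6.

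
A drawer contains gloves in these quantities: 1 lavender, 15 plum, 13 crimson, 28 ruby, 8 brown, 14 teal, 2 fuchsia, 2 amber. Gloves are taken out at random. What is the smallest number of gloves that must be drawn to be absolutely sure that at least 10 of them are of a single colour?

50

Put each drawn glove into a box by colour. The largest draw with every box below 10 takes min(count, 9) from each colour; colours with fewer than 9 contribute all they have.
Σ min(cᵢ, 9) = 1 + 9 + 9 + 9 + 8 + 9 + 2 + 2 = 49.
Draw number 49 + 1 = 50 must push one box to 10.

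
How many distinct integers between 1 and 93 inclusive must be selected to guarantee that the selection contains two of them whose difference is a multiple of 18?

Integers whose pairwise differences are multiples of 18 are exactly those sharing a remainder mod 18. The 18 residue classes mod 18 are the pigeonholes.
With 18 integers one could put 1 in each residue class and have no class reach 2.
The 19th integer pushes some class to 2, so 18·1 + 1 = 19.

19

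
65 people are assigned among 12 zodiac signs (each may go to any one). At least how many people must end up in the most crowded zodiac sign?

The 12 zodiac signs are the holes and the 65 people are the pigeons.
If every zodiac sign held at most 5 people, the total would be at most 12 × 5 = 60, which is less than 65.
So some zodiac sign holds at least ⌈65/12⌉ = 6 people.

6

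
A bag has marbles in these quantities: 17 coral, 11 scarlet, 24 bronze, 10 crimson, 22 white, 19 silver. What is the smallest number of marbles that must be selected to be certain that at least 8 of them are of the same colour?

Pigeonhole: the 6 colours are the holes; the marbles drawn are the pigeons.
To avoid 8 of any one colour, the worst case takes at most 7 of each colour.
That gives 7 + 7 + 7 + 7 + 7 + 7 = 42 marbles with no colour reaching 8.
The next marble forces some colour to 8, so 42 + 1 = 43.

43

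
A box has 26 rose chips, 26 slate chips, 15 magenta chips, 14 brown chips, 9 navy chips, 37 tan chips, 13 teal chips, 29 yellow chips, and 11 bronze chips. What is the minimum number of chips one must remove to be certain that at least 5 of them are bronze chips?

174

In the worst case for collecting bronze chips, every non-bronze chip comes out first.
There are 26 + 26 + 15 + 14 + 9 + 37 + 13 + 29 = 169 non-bronze chips altogether.
After those, each further chip must be bronze, so 169 + 5 = 174 draws guarantee 5 bronze chips.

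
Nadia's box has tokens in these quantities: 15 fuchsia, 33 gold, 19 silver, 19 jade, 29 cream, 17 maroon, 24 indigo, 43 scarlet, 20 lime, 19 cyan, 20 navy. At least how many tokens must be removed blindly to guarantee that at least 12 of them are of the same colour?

An adversary could hand out at most 11 tokens per colour: 11 + 11 + 11 + 11 + 11 + 11 + 11 + 11 + 11 + 11 + 11 = 121 tokens and still no colour has 12.
One more token lands in a colour already at 11, so 122 draws are enough and 121 are not.

122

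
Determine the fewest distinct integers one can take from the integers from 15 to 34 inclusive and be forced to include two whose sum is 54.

Group the elements by complementary pair {x, 54−x}: {20,34}, {21,33}, {22,32}, …, giving 7 two-element pairs; the single value 27 (it cannot pair with itself since the integers are distinct); and 5 integers whose partner 54−x falls outside [15,34].
Treating each of those 13 groups as a pigeonhole, one can pick one integer per group — 13 integers — with no two summing to 54.
The 14th integer lands in an occupied pair, forcing a sum of 54.

14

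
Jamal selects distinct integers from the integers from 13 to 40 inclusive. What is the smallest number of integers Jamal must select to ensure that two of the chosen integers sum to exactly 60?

19

Group the elements by complementary pair {x, 60−x}: {20,40}, {21,39}, {22,38}, …, giving 10 two-element pairs, the single value 30 (it cannot pair with itself since the integers are distinct), and 7 integers whose partner 60−x falls outside [13,40].
Pigeonhole: treating each of those 18 groups as a pigeonhole, one can pick one integer per group — 18 integers — with no two summing to 60.
The 19th integer lands in an occupied pair, forcing a sum of 60.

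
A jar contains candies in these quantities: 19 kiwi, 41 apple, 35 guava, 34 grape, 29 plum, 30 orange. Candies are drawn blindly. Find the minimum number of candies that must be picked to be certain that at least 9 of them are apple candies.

In the worst case for collecting apple candies, every non-apple candy comes out first.
There are 19 + 35 + 34 + 29 + 30 = 147 non-apple candies altogether.
After those, each further candy must be apple, so 147 + 9 = 156 draws guarantee 9 apple candies.

156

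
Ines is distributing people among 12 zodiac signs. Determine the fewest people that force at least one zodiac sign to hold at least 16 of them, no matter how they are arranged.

181

With 180 people one could put exactly 15 in each of the 12 zodiac signs, and no zodiac sign would reach 16.
Pigeonhole: one more person must land in a zodiac sign that already has 15, giving it 16.
So 12 × 15 + 1 = 181 people are required.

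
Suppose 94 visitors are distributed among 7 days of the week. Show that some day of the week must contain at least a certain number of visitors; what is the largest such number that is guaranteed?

By pigeonhole, the 7 days of the week are the holes and the 94 visitors are the pigeons.
If every day of the week held at most 13 visitors, the total would be at most 7 × 13 = 91, which is less than 94.
So some day of the week holds at least ⌈94/7⌉ = 14 visitors.

14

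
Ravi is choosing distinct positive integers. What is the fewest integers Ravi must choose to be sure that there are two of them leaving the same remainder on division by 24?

25

By pigeonhole, the 24 residue classes mod 24 are the pigeonholes.
With 24 integers one could put 1 in each residue class and have no class reach 2.
The 25th integer pushes some class to 2, so 24·1 + 1 = 25.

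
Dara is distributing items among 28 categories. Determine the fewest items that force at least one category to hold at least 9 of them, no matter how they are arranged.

225

With 224 items one could put exactly 8 in each of the 28 categories, and no category would reach 9.
By the pigeonhole principle, one more item must land in a category that already has 8, giving it 9.
So 28 × 8 + 1 = 225 items are required.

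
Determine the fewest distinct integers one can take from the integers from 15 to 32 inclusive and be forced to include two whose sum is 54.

14

Two chosen integers sum to 54 exactly when both halves of some pair {x, 54−x} with 22 ≤ x ≤ 54−x ≤ 32 are chosen — 5 such pairs.
The remaining 8 elements (those with no distinct partner in range) can never complete a 54-sum, so the worst case takes all of them and one from each pair: 8 + 5 = 13.
The 14th integer has to be the second member of some pair, so 13 + 1 = 14.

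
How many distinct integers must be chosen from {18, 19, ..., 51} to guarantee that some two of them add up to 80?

24

Two chosen integers sum to 80 exactly when both halves of some pair {x, 80−x} with 29 ≤ x ≤ 80−x ≤ 51 are chosen — 11 such pairs.
The remaining 12 elements (those with no distinct partner in range) can never complete a 80-sum, so the worst case takes all of them and one from each pair: 12 + 11 = 23.
The 24th integer has to be the second member of some pair, so 23 + 1 = 24.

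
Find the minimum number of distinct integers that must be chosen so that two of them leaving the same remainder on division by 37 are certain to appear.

38

The 37 residue classes mod 37 are the pigeonholes.
With 37 integers one could put 1 in each residue class and have no class reach 2.
The 38th integer pushes some class to 2, so 37·1 + 1 = 38.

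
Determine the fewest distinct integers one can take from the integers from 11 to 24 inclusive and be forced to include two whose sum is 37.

Group the elements by complementary pair {x, 37−x}: {13,24}, {14,23}, {15,22}, …, giving 6 two-element pairs and 2 integers whose partner 37−x falls outside [11,24].
Pigeonhole: treating each of those 8 groups as a pigeonhole, one can pick one integer per group — 8 integers — with no two summing to 37.
The 9th integer lands in an occupied pair, forcing a sum of 37.

9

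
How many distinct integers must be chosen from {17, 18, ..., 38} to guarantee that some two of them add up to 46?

17

Two chosen integers sum to 46 exactly when both halves of some pair {x, 46−x} with 17 ≤ x ≤ 46−x ≤ 29 are chosen — 6 such pairs.
The remaining 10 elements (those with no distinct partner in range) can never complete a 46-sum, so the worst case takes all of them and one from each pair: 10 + 6 = 16.
Pigeonhole: the 17th integer has to be the second member of some pair, so 16 + 1 = 17.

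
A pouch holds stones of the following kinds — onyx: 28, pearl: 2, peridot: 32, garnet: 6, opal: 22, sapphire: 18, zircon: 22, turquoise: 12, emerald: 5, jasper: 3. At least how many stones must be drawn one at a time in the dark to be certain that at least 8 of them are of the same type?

59

An adversary could hand out at most 7 stones per type (4 types run out sooner): 7 + 2 + 7 + 6 + 7 + 7 + 7 + 7 + 5 + 3 = 58 stones and still no type has 8.
By the pigeonhole principle, one more stone lands in a type already at 7, so 59 draws are enough and 58 are not.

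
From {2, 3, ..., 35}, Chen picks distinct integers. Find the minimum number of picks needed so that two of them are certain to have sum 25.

24

Group the elements by complementary pair {x, 25−x}: {2,23}, {3,22}, {4,21}, …, giving 11 two-element pairs and 12 integers whose partner 25−x falls outside [2,35].
By the pigeonhole principle, treating each of those 23 groups as a pigeonhole, one can pick one integer per group — 23 integers — with no two summing to 25.
The 24th integer lands in an occupied pair, forcing a sum of 25.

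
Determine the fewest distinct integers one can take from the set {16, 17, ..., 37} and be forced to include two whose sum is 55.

13

Group the elements by complementary pair {x, 55−x}: {18,37}, {19,36}, {20,35}, …, giving 10 two-element pairs and 2 integers whose partner 55−x falls outside [16,37].
Pigeonhole: treating each of those 12 groups as a pigeonhole, one can pick one integer per group — 12 integers — with no two summing to 55.
The 13th integer lands in an occupied pair, forcing a sum of 55.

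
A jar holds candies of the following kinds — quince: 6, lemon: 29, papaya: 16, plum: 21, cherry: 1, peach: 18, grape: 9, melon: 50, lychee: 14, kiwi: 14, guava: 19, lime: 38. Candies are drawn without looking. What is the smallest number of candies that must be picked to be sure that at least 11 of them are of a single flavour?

Pigeonhole: put each drawn candy into a box by flavour. The largest draw with every box below 11 takes min(count, 10) from each flavour; flavours with fewer than 10 contribute all they have.
Σ min(cᵢ, 10) = 6 + 10 + 10 + 10 + 1 + 10 + 9 + 10 + 10 + 10 + 10 + 10 = 106.
Draw number 106 + 1 = 107 must push one box to 11.

107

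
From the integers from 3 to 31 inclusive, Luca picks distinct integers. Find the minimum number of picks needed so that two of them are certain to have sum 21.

22

Group the elements by complementary pair {x, 21−x}: {3,18}, {4,17}, {5,16}, …, giving 8 two-element pairs and 13 integers whose partner 21−x falls outside [3,31].
By the pigeonhole principle, treating each of those 21 groups as a pigeonhole, one can pick one integer per group — 21 integers — with no two summing to 21.
The 22nd integer lands in an occupied pair, forcing a sum of 21.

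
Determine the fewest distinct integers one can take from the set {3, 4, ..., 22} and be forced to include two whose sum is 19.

14

Two chosen integers sum to 19 exactly when both halves of some pair {x, 19−x} with 3 ≤ x ≤ 19−x ≤ 16 are chosen — 7 such pairs.
The remaining 6 elements (those with no distinct partner in range) can never complete a 19-sum, so the worst case takes all of them and one from each pair: 6 + 7 = 13.
The 14th integer has to be the second member of some pair, so 13 + 1 = 14.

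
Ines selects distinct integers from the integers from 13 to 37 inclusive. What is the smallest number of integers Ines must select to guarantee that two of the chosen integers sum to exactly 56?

17

Group the elements by complementary pair {x, 56−x}: {19,37}, {20,36}, {21,35}, …, giving 9 two-element pairs; the single value 28 (it cannot pair with itself since the integers are distinct); and 6 integers whose partner 56−x falls outside [13,37].
By pigeonhole, treating each of those 16 groups as a pigeonhole, one can pick one integer per group — 16 integers — with no two summing to 56.
The 17th integer lands in an occupied pair, forcing a sum of 56.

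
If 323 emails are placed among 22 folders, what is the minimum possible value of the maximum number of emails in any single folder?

15

By the pigeonhole principle, the 22 folders are the holes and the 323 emails are the pigeons.
If every folder held at most 14 emails, the total would be at most 22 × 14 = 308, which is less than 323.
So some folder holds at least ⌈323/22⌉ = 15 emails.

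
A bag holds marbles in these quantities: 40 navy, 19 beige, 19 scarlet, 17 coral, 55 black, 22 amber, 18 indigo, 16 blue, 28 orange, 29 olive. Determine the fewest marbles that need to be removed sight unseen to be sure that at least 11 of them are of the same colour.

101

The 10 colours are the holes; the marbles drawn are the pigeons.
To avoid 11 of any one colour, the worst case takes at most 10 of each colour.
That gives 10 + 10 + 10 + 10 + 10 + 10 + 10 + 10 + 10 + 10 = 100 marbles with no colour reaching 11.
The next marble forces some colour to 11, so 100 + 1 = 101.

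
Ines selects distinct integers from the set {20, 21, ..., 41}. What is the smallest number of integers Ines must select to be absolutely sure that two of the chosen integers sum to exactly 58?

14

Two chosen integers sum to 58 exactly when both halves of some pair {x, 58−x} with 20 ≤ x ≤ 58−x ≤ 38 are chosen — 9 such pairs.
The remaining 4 elements (those with no distinct partner in range) can never complete a 58-sum, so the worst case takes all of them and one from each pair: 4 + 9 = 13.
By pigeonhole, the 14th integer has to be the second member of some pair, so 13 + 1 = 14.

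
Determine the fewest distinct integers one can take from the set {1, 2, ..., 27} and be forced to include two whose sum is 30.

A set avoiding the sum 30 can contain at most one of each pair {x, 30−x}, plus the 3 elements whose complement lies outside the range or equal to its own complement.
The integers 1, …, 15 (15 of them) are such a set: any two sum to at least 1+2 = 3 and at most 14+15 = 29 < 30.
Any 16th integer completes one of the 12 pairs, so 16 choices force a sum of 30.

16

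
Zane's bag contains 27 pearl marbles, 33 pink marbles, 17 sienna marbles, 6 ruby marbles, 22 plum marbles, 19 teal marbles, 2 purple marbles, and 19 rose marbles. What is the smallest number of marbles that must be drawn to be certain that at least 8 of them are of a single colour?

51

An adversary could hand out at most 7 marbles per colour (ruby, purple run out sooner): 7 + 7 + 7 + 6 + 7 + 7 + 2 + 7 = 50 marbles and still no colour has 8.
One more marble lands in a colour already at 7, so 51 draws are enough and 50 are not.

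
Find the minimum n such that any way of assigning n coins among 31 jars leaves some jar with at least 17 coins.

With 496 coins one could put exactly 16 in each of the 31 jars, and no jar would reach 17.
By the pigeonhole principle, one more coin must land in a jar that already has 16, giving it 17.
So 31 × 16 + 1 = 497 coins are required.

497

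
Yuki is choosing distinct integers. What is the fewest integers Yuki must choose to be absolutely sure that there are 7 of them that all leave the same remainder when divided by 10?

By the pigeonhole principle, the 10 residue classes mod 10 are the pigeonholes.
With 60 integers one could put 6 in each residue class and have no class reach 7.
The 61st integer pushes some class to 7, so 10·6 + 1 = 61.

61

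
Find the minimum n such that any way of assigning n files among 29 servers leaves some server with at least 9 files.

With 232 files one could put exactly 8 in each of the 29 servers, and no server would reach 9.
By pigeonhole, one more file must land in a server that already has 8, giving it 9.
So 29 × 8 + 1 = 233 files are required.

233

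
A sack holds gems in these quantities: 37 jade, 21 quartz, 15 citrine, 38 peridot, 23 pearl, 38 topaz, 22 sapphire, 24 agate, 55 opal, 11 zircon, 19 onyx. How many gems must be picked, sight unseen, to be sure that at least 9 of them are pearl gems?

289

In the worst case for collecting pearl gems, every non-pearl gem comes out first.
There are 37 + 21 + 15 + 38 + 38 + 22 + 24 + 55 + 11 + 19 = 280 non-pearl gems altogether.
After those, each further gem must be pearl, so 280 + 9 = 289 draws guarantee 9 pearl gems.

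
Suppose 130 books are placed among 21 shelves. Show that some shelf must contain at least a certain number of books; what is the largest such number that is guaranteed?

By the pigeonhole principle, the 21 shelves are the holes and the 130 books are the pigeons.
If every shelf held at most 6 books, the total would be at most 21 × 6 = 126, which is less than 130.
So some shelf holds at least ⌈130/21⌉ = 7 books.

7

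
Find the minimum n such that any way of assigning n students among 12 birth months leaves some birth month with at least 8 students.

With 84 students one could put exactly 7 in each of the 12 birth months, and no birth month would reach 8.
One more student must land in a birth month that already has 7, giving it 8.
So 12 × 7 + 1 = 85 students are required.

85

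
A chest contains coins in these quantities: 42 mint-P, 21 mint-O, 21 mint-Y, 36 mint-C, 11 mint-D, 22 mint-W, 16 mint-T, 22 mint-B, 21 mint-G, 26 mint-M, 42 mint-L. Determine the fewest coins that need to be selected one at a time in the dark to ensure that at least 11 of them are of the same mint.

111

An adversary could hand out at most 10 coins per mint: 10 + 10 + 10 + 10 + 10 + 10 + 10 + 10 + 10 + 10 + 10 = 110 coins and still no mint has 11.
One more coin lands in a mint already at 10, so 111 draws are enough and 110 are not.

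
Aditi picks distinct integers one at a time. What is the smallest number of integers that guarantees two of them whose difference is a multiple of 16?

Integers whose pairwise differences are multiples of 16 are exactly those sharing a remainder mod 16. The 16 residue classes mod 16 are the pigeonholes.
With 16 integers one could put 1 in each residue class and have no class reach 2.
The 17th integer pushes some class to 2, so 16·1 + 1 = 17.

17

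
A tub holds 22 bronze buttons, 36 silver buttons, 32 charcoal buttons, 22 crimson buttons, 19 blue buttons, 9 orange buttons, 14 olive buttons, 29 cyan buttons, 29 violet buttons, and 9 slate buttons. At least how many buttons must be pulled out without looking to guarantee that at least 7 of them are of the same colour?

61

Pigeonhole: put each drawn button into a box by colour. The largest draw with every box below 7 takes min(count, 6) from each colour.
Σ min(cᵢ, 6) = 6 + 6 + 6 + 6 + 6 + 6 + 6 + 6 + 6 + 6 = 60.
Draw number 60 + 1 = 61 must push one box to 7.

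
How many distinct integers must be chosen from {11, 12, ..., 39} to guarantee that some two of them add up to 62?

22

A set avoiding the sum 62 can contain at most one of each pair {x, 62−x}, plus the 13 elements whose complement lies outside the range or equal to its own complement.
The integers 11, …, 31 (21 of them) are such a set: any two sum to at least 11+12 = 23 and at most 30+31 = 61 < 62.
Any 22nd integer completes one of the 8 pairs, so 22 choices force a sum of 62.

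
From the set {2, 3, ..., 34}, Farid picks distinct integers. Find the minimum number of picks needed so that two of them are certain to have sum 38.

Two chosen integers sum to 38 exactly when both halves of some pair {x, 38−x} with 4 ≤ x ≤ 38−x ≤ 34 are chosen — 15 such pairs.
The remaining 3 elements (those with no distinct partner in range) can never complete a 38-sum, so the worst case takes all of them and one from each pair: 3 + 15 = 18.
The 19th integer has to be the second member of some pair, so 18 + 1 = 19.

19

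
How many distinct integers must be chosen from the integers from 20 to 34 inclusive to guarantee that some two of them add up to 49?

A set avoiding the sum 49 can contain at most one of each pair {x, 49−x}, plus the 5 elements whose complement lies outside the range.
The integers 25, …, 34 (10 of them) are such a set: any two sum to at least 25+26 = 51 > 49.
Any 11th integer completes one of the 5 pairs, so 11 choices force a sum of 49.

11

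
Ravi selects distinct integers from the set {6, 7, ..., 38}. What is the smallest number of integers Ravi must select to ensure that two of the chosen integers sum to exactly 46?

19

Two chosen integers sum to 46 exactly when both halves of some pair {x, 46−x} with 8 ≤ x ≤ 46−x ≤ 38 are chosen — 15 such pairs.
The remaining 3 elements (those with no distinct partner in range) can never complete a 46-sum, so the worst case takes all of them and one from each pair: 3 + 15 = 18.
The 19th integer has to be the second member of some pair, so 18 + 1 = 19.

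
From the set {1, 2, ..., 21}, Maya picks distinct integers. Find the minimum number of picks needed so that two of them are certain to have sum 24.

13

Two chosen integers sum to 24 exactly when both halves of some pair {x, 24−x} with 3 ≤ x ≤ 24−x ≤ 21 are chosen — 9 such pairs.
The remaining 3 elements (those with no distinct partner in range) can never complete a 24-sum, so the worst case takes all of them and one from each pair: 3 + 9 = 12.
By the pigeonhole principle, the 13th integer has to be the second member of some pair, so 12 + 1 = 13.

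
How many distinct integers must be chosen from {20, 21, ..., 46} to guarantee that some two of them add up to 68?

A set avoiding the sum 68 can contain at most one of each pair {x, 68−x}, plus the 3 elements whose complement lies outside the range or equal to its own complement.
The integers 20, …, 34 (15 of them) are such a set: any two sum to at least 20+21 = 41 and at most 33+34 = 67 < 68.
Pigeonhole: any 16th integer completes one of the 12 pairs, so 16 choices force a sum of 68.

16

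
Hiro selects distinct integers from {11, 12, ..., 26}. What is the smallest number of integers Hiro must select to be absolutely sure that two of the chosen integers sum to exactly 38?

10

A set avoiding the sum 38 can contain at most one of each pair {x, 38−x}, plus the 2 elements whose complement lies outside the range or equal to its own complement.
The integers 11, …, 19 (9 of them) are such a set: any two sum to at least 11+12 = 23 and at most 18+19 = 37 < 38.
By the pigeonhole principle, any 10th integer completes one of the 7 pairs, so 10 choices force a sum of 38.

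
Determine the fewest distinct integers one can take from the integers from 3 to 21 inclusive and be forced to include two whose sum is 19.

13

Two chosen integers sum to 19 exactly when both halves of some pair {x, 19−x} with 3 ≤ x ≤ 19−x ≤ 16 are chosen — 7 such pairs.
The remaining 5 elements (those with no distinct partner in range) can never complete a 19-sum, so the worst case takes all of them and one from each pair: 5 + 7 = 12.
By pigeonhole, the 13th integer has to be the second member of some pair, so 12 + 1 = 13.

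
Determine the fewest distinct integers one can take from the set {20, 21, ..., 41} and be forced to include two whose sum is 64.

Two chosen integers sum to 64 exactly when both halves of some pair {x, 64−x} with 23 ≤ x ≤ 64−x ≤ 41 are chosen — 9 such pairs.
The remaining 4 elements (those with no distinct partner in range) can never complete a 64-sum, so the worst case takes all of them and one from each pair: 4 + 9 = 13.
By the pigeonhole principle, the 14th integer has to be the second member of some pair, so 13 + 1 = 14.

14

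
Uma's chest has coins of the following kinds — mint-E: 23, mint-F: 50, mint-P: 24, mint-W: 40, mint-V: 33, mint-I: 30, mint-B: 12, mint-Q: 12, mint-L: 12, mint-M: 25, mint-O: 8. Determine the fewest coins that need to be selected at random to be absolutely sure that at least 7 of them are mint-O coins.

In the worst case for collecting mint-O coins, every non-mint-O coin comes out first.
There are 23 + 50 + 24 + 40 + 33 + 30 + 12 + 12 + 12 + 25 = 261 non-mint-O coins altogether.
After those, each further coin must be mint-O, so 261 + 7 = 268 draws guarantee 7 mint-O coins.

268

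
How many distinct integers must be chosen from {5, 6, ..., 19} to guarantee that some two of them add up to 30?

A set avoiding the sum 30 can contain at most one of each pair {x, 30−x}, plus the 7 elements whose complement lies outside the range or equal to its own complement.
The integers 5, …, 15 (11 of them) are such a set: any two sum to at least 5+6 = 11 and at most 14+15 = 29 < 30.
Pigeonhole: any 12th integer completes one of the 4 pairs, so 12 choices force a sum of 30.

12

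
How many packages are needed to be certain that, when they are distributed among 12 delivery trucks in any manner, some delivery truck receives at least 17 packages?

193

With 192 packages one could put exactly 16 in each of the 12 delivery trucks, and no delivery truck would reach 17.
By pigeonhole, one more package must land in a delivery truck that already has 16, giving it 17.
So 12 × 16 + 1 = 193 packages are required.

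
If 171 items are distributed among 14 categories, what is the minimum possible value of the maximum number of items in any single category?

13

The 14 categories are the holes and the 171 items are the pigeons.
If every category held at most 12 items, the total would be at most 14 × 12 = 168, which is less than 171.
So some category holds at least ⌈171/14⌉ = 13 items.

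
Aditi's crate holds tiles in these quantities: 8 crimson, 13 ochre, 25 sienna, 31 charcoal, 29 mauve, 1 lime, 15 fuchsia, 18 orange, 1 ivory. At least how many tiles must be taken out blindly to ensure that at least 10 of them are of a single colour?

Pigeonhole: put each drawn tile into a box by colour. The largest draw with every box below 10 takes min(count, 9) from each colour; colours with fewer than 9 contribute all they have.
Σ min(cᵢ, 9) = 8 + 9 + 9 + 9 + 9 + 1 + 9 + 9 + 1 = 64.
Draw number 64 + 1 = 65 must push one box to 10.

65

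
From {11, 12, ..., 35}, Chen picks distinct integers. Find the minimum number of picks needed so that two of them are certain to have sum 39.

17

Group the elements by complementary pair {x, 39−x}: {11,28}, {12,27}, {13,26}, …, giving 9 two-element pairs and 7 integers whose partner 39−x falls outside [11,35].
Treating each of those 16 groups as a pigeonhole, one can pick one integer per group — 16 integers — with no two summing to 39.
The 17th integer lands in an occupied pair, forcing a sum of 39.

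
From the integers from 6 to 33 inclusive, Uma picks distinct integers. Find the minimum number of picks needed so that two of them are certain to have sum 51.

21

Two chosen integers sum to 51 exactly when both halves of some pair {x, 51−x} with 18 ≤ x ≤ 51−x ≤ 33 are chosen — 8 such pairs.
The remaining 12 elements (those with no distinct partner in range) can never complete a 51-sum, so the worst case takes all of them and one from each pair: 12 + 8 = 20.
The 21st integer has to be the second member of some pair, so 20 + 1 = 21.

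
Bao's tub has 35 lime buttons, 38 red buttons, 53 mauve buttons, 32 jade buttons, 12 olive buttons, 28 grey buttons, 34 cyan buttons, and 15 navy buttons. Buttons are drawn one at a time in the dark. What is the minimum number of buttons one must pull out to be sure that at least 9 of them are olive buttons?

244

In the worst case for collecting olive buttons, every non-olive button comes out first.
There are 35 + 38 + 53 + 32 + 28 + 34 + 15 = 235 non-olive buttons altogether.
After those, each further button must be olive, so 235 + 9 = 244 draws guarantee 9 olive buttons.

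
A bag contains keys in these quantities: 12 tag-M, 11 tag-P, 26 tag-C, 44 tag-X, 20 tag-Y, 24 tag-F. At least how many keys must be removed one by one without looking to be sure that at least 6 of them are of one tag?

The 6 tags are the holes; the keys drawn are the pigeons.
To avoid 6 of any one tag, the worst case takes at most 5 of each tag.
That gives 5 + 5 + 5 + 5 + 5 + 5 = 30 keys with no tag reaching 6.
The next key forces some tag to 6, so 30 + 1 = 31.

31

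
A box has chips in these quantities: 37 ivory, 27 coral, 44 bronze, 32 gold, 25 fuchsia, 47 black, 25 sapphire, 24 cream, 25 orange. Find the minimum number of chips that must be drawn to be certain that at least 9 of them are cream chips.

In the worst case for collecting cream chips, every non-cream chip comes out first.
There are 37 + 27 + 44 + 32 + 25 + 47 + 25 + 25 = 262 non-cream chips altogether.
After those, each further chip must be cream, so 262 + 9 = 271 draws guarantee 9 cream chips.

271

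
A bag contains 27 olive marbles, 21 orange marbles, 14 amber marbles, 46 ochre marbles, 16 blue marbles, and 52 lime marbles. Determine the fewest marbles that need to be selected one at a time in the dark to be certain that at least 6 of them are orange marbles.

161

In the worst case for collecting orange marbles, every non-orange marble comes out first.
There are 27 + 14 + 46 + 16 + 52 = 155 non-orange marbles altogether.
After those, each further marble must be orange, so 155 + 6 = 161 draws guarantee 6 orange marbles.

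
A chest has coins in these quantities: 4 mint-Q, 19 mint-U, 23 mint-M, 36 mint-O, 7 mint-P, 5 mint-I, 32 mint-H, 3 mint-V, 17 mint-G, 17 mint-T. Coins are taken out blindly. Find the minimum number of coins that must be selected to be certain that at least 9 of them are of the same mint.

68

By the pigeonhole principle, the 10 mints are the holes; the coins drawn are the pigeons.
To avoid 9 of any one mint, the worst case takes at most 8 of each mint, or every coin of a mint that has fewer than 8.
That gives 4 + 8 + 8 + 8 + 7 + 5 + 8 + 3 + 8 + 8 = 67 coins with no mint reaching 9.
The next coin forces some mint to 9, so 67 + 1 = 68.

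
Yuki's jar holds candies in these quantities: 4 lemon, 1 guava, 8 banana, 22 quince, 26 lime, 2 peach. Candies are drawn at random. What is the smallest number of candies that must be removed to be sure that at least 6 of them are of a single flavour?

An adversary could hand out at most 5 candies per flavour (lemon, guava, peach run out sooner): 4 + 1 + 5 + 5 + 5 + 2 = 22 candies and still no flavour has 6.
One more candy lands in a flavour already at 5, so 23 draws are enough and 22 are not.

23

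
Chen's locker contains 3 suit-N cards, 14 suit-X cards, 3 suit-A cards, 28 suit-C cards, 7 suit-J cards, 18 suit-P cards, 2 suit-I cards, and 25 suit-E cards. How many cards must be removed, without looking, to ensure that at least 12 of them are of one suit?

An adversary could hand out at most 11 cards per suit (4 suits run out sooner): 3 + 11 + 3 + 11 + 7 + 11 + 2 + 11 = 59 cards and still no suit has 12.
By the pigeonhole principle, one more card lands in a suit already at 11, so 60 draws are enough and 59 are not.

60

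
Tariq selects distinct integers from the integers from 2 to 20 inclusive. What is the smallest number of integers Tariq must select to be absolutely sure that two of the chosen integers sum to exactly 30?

A set avoiding the sum 30 can contain at most one of each pair {x, 30−x}, plus the 9 elements whose complement lies outside the range or equal to its own complement.
The integers 2, …, 15 (14 of them) are such a set: any two sum to at least 2+3 = 5 and at most 14+15 = 29 < 30.
Any 15th integer completes one of the 5 pairs, so 15 choices force a sum of 30.

15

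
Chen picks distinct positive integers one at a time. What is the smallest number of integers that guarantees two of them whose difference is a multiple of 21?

22

Integers whose pairwise differences are multiples of 21 are exactly those sharing a remainder mod 21. By the pigeonhole principle, the 21 residue classes mod 21 are the pigeonholes.
With 21 integers one could put 1 in each residue class and have no class reach 2.
The 22nd integer pushes some class to 2, so 21·1 + 1 = 22.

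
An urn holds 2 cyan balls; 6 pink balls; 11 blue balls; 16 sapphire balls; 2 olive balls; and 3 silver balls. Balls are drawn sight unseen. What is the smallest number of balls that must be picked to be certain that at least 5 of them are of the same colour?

20

An adversary could hand out at most 4 balls per colour (cyan, olive, silver run out sooner): 2 + 4 + 4 + 4 + 2 + 3 = 19 balls and still no colour has 5.
Pigeonhole: one more ball lands in a colour already at 4, so 20 draws are enough and 19 are not.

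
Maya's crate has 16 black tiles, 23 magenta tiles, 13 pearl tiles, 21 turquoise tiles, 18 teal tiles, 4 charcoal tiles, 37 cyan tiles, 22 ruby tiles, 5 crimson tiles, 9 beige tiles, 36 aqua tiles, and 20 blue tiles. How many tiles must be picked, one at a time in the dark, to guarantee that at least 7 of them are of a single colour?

70

An adversary could hand out at most 6 tiles per colour (charcoal, crimson run out sooner): 6 + 6 + 6 + 6 + 6 + 4 + 6 + 6 + 5 + 6 + 6 + 6 = 69 tiles and still no colour has 7.
By pigeonhole, one more tile lands in a colour already at 6, so 70 draws are enough and 69 are not.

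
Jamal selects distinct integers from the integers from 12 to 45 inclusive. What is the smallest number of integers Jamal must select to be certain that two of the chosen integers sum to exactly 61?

A set avoiding the sum 61 can contain at most one of each pair {x, 61−x}, plus the 4 elements whose complement lies outside the range.
The integers 12, …, 30 (19 of them) are such a set: any two sum to at least 12+13 = 25 and at most 29+30 = 59 < 61.
Pigeonhole: any 20th integer completes one of the 15 pairs, so 20 choices force a sum of 61.

20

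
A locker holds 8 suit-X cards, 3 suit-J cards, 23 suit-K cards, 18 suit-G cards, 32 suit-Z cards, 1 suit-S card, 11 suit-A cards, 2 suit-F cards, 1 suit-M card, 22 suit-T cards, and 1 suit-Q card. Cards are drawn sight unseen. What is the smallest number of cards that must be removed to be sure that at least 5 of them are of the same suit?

Put each drawn card into a box by suit. The largest draw with every box below 5 takes min(count, 4) from each suit; suits with fewer than 4 contribute all they have.
Σ min(cᵢ, 4) = 4 + 3 + 4 + 4 + 4 + 1 + 4 + 2 + 1 + 4 + 1 = 32.
Draw number 32 + 1 = 33 must push one box to 5.

33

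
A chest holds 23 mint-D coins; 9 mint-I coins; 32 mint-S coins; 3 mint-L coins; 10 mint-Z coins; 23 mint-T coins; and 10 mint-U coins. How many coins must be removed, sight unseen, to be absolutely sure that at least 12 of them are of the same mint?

66

An adversary could hand out at most 11 coins per mint (4 mints run out sooner): 11 + 9 + 11 + 3 + 10 + 11 + 10 = 65 coins and still no mint has 12.
By pigeonhole, one more coin lands in a mint already at 11, so 66 draws are enough and 65 are not.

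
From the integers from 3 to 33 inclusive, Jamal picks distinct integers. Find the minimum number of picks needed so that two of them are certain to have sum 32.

19

Two chosen integers sum to 32 exactly when both halves of some pair {x, 32−x} with 3 ≤ x ≤ 32−x ≤ 29 are chosen — 13 such pairs.
The remaining 5 elements (those with no distinct partner in range) can never complete a 32-sum, so the worst case takes all of them and one from each pair: 5 + 13 = 18.
Pigeonhole: the 19th integer has to be the second member of some pair, so 18 + 1 = 19.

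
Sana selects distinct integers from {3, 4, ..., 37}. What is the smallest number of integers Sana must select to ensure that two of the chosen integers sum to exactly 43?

Two chosen integers sum to 43 exactly when both halves of some pair {x, 43−x} with 6 ≤ x ≤ 43−x ≤ 37 are chosen — 16 such pairs.
The remaining 3 elements (those with no distinct partner in range) can never complete a 43-sum, so the worst case takes all of them and one from each pair: 3 + 16 = 19.
The 20th integer has to be the second member of some pair, so 19 + 1 = 20.

20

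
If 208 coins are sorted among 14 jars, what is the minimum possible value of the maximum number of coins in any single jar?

15

By pigeonhole, the 14 jars are the holes and the 208 coins are the pigeons.
If every jar held at most 14 coins, the total would be at most 14 × 14 = 196, which is less than 208.
So some jar holds at least ⌈208/14⌉ = 15 coins.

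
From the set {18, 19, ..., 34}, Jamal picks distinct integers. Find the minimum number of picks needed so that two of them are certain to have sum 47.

12

A set avoiding the sum 47 can contain at most one of each pair {x, 47−x}, plus the 5 elements whose complement lies outside the range.
The integers 24, …, 34 (11 of them) are such a set: any two sum to at least 24+25 = 49 > 47.
By the pigeonhole principle, any 12th integer completes one of the 6 pairs, so 12 choices force a sum of 47.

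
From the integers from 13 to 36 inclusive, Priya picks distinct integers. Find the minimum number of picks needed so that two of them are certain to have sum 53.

15

Two chosen integers sum to 53 exactly when both halves of some pair {x, 53−x} with 17 ≤ x ≤ 53−x ≤ 36 are chosen — 10 such pairs.
The remaining 4 elements (those with no distinct partner in range) can never complete a 53-sum, so the worst case takes all of them and one from each pair: 4 + 10 = 14.
By pigeonhole, the 15th integer has to be the second member of some pair, so 14 + 1 = 15.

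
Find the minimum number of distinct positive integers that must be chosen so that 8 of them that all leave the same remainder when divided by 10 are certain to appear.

71

By pigeonhole, the 10 residue classes mod 10 are the pigeonholes.
With 70 integers one could put 7 in each residue class and have no class reach 8.
The 71st integer pushes some class to 8, so 10·7 + 1 = 71.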